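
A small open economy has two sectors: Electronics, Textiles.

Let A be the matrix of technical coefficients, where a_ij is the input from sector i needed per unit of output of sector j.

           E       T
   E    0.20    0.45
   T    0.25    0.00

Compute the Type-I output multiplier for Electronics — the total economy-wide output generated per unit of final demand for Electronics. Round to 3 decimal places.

I − A =
  [   0.80    -0.45]
  [  -0.25     1.00]
det(I−A) = (0.80)(1.00) − (-0.45)(-0.25) = 0.6875
adj(I−A) = [[1.00, 0.45], [0.25, 0.80]]
(I − A)⁻¹ = adj(I−A) / det(I−A) ≈
  [   1.4545     0.6545]
  [   0.3636     1.1636]
The output multiplier for sector j is the column-j sum of the Leontief inverse (I − A)⁻¹ = adj(I−A) / det(I−A).
Column E of adj(I−A): (1.00, 0.25); det(I−A) = 0.6875.
m_E = (1.00 + 0.25) / 0.6875 = 1.25 / 0.6875 ≈ 1.818.

m_E = 1.818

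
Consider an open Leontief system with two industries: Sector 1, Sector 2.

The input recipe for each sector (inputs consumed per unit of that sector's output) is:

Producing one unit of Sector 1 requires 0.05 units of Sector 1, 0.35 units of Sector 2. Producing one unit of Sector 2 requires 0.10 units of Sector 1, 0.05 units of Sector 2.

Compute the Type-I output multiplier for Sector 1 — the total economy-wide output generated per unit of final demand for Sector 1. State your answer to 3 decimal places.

I − A =
  [   0.95    -0.10]
  [  -0.35     0.95]
det(I−A) = (0.95)(0.95) − (-0.10)(-0.35) = 0.8675
adj(I−A) = [[0.95, 0.10], [0.35, 0.95]]
(I − A)⁻¹ = adj(I−A) / det(I−A) ≈
  [   1.0951     0.1153]
  [   0.4035     1.0951]
The output multiplier for sector j is the column-j sum of the Leontief inverse (I − A)⁻¹ = adj(I−A) / det(I−A).
Column 1 of adj(I−A): (0.95, 0.35); det(I−A) = 0.8675.
m_1 = (0.95 + 0.35) / 0.8675 = 1.30 / 0.8675 ≈ 1.499.

m_1 = 1.499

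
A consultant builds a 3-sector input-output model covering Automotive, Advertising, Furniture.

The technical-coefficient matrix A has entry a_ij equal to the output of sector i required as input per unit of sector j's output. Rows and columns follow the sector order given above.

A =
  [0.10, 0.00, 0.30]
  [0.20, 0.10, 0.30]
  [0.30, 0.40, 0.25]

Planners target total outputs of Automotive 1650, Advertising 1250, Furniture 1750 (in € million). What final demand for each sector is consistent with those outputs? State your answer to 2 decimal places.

I − A =
  [   0.90     0.00    -0.30]
  [  -0.20     0.90    -0.30]
  [  -0.30    -0.40     0.75]
d = (I − A) x:
  d_1 = (+0.90)·1650 + (+0.00)·1250 + (-0.30)·1750 = 960.00
  d_2 = (-0.20)·1650 + (+0.90)·1250 + (-0.30)·1750 = 270.00
  d_3 = (-0.30)·1650 + (-0.40)·1250 + (+0.75)·1750 = 317.50

d_1 = 960.00, d_2 = 270.00, d_3 = 317.50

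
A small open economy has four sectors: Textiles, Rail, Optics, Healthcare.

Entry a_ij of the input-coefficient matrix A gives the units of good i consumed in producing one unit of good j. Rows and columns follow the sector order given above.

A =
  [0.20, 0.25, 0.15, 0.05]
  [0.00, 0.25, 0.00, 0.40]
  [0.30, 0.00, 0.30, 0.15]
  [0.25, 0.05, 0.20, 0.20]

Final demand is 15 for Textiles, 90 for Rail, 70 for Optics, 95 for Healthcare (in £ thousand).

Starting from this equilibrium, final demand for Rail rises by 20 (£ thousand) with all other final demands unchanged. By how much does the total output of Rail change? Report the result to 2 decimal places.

Δx_R = 30.36

I − A =
  [   0.80    -0.25    -0.15    -0.05]
  [   0.00     0.75     0.00    -0.40]
  [  -0.30     0.00     0.70    -0.15]
  [  -0.25    -0.05    -0.20     0.80]
Compute the cofactors C_ij = (−1)^(i+j)·(3×3 minor ij) of I−A; the adjugate is their transpose:
adj(I−A) = Cᵀ =
  [ 0.383500   0.135375   0.114500   0.113125]
  [ 0.094000   0.370625   0.079000   0.206000]
  [ 0.202125   0.076125   0.429625   0.131250]
  [ 0.176250   0.084500   0.148125   0.386250]
det(I−A) = Σ_j (I−A)_1j·C_1j = (0.80)(0.383500) + (-0.25)(0.094000) + (-0.15)(0.202125) + (-0.05)(0.176250) = 0.24416875
(I − A)⁻¹ = adj(I−A) / det(I−A) ≈
  [   1.5706     0.5544     0.4689     0.4633]
  [   0.3850     1.5179     0.3235     0.8437]
  [   0.8278     0.3118     1.7595     0.5375]
  [   0.7218     0.3461     0.6067     1.5819]
Δx = (I − A)⁻¹ Δd with Δd having +20 in the Rail component and 0 elsewhere.
So Δx_R = L_RR · (+20), where L_RR = adj(I−A)_RR / det(I−A) = 0.370625 / 0.24416875.
Δx_R = 0.370625 × (+20) / 0.24416875 = 7.4125 / 0.24416875 ≈ 30.36.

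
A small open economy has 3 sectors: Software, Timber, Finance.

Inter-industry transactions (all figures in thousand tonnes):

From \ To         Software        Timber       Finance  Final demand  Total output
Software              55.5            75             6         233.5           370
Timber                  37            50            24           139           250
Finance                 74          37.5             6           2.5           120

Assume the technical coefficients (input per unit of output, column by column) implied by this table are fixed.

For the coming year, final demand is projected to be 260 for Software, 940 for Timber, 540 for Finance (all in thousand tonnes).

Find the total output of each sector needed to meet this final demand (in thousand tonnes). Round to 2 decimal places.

x_S = 908.10, x_T = 1539.17, x_F = 1002.63

Technical coefficients a_ij = z_ij / X_j:
  a_SS = 55.5/370 = 0.15, a_TS = 37/370 = 0.10, a_FS = 74/370 = 0.20
  a_ST = 75/250 = 0.30, a_TT = 50/250 = 0.20, a_FT = 37.5/250 = 0.15
  a_SF = 6/120 = 0.05, a_TF = 24/120 = 0.20, a_FF = 6/120 = 0.05
I − A =
  [   0.85    -0.30    -0.05]
  [  -0.10     0.80    -0.20]
  [  -0.20    -0.15     0.95]
Cofactors of I−A, C_ij = (−1)^(i+j)·(minor ij) (rows/columns in the sector order above):
  C_11 = (0.80)(0.95) − (-0.20)(-0.15) = 0.7300
  C_12 = −[(-0.10)(0.95) − (-0.20)(-0.20)] = 0.1350
  C_13 = (-0.10)(-0.15) − (0.80)(-0.20) = 0.1750
  C_21 = −[(-0.30)(0.95) − (-0.05)(-0.15)] = 0.2925
  C_22 = (0.85)(0.95) − (-0.05)(-0.20) = 0.7975
  C_23 = −[(0.85)(-0.15) − (-0.30)(-0.20)] = 0.1875
  C_31 = (-0.30)(-0.20) − (-0.05)(0.80) = 0.1000
  C_32 = −[(0.85)(-0.20) − (-0.05)(-0.10)] = 0.1750
  C_33 = (0.85)(0.80) − (-0.30)(-0.10) = 0.6500
det(I−A) = Σ_j (I−A)_1j·C_1j = (0.85)(0.7300) + (-0.30)(0.1350) + (-0.05)(0.1750) = 0.57125
adj(I−A) = Cᵀ =
  [ 0.7300   0.2925   0.1000]
  [ 0.1350   0.7975   0.1750]
  [ 0.1750   0.1875   0.6500]
(I − A)⁻¹ = adj(I−A) / det(I−A) ≈
  [   1.2779     0.5120     0.1751]
  [   0.2363     1.3961     0.3063]
  [   0.3063     0.3282     1.1379]
x = (I − A)⁻¹ d = adj(I−A)·d / det(I−A), with det(I−A) = 0.57125:
  x_S = (0.7300·260 + 0.2925·940 + 0.1000·540) / 0.57125 = 518.75 / 0.57125 ≈ 908.10
  x_T = (0.1350·260 + 0.7975·940 + 0.1750·540) / 0.57125 = 879.25 / 0.57125 ≈ 1539.17
  x_F = (0.1750·260 + 0.1875·940 + 0.6500·540) / 0.57125 = 572.75 / 0.57125 ≈ 1002.63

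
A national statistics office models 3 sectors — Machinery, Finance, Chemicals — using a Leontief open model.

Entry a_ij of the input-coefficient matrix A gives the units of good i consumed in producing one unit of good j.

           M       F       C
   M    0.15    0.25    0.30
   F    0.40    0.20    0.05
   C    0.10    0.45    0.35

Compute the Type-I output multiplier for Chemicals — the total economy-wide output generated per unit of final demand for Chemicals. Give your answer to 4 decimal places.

I − A =
  [   0.85    -0.25    -0.30]
  [  -0.40     0.80    -0.05]
  [  -0.10    -0.45     0.65]
Cofactors of I−A, C_ij = (−1)^(i+j)·(minor ij) (rows/columns in the sector order above):
  C_11 = (0.80)(0.65) − (-0.05)(-0.45) = 0.4975
  C_12 = −[(-0.40)(0.65) − (-0.05)(-0.10)] = 0.2650
  C_13 = (-0.40)(-0.45) − (0.80)(-0.10) = 0.2600
  C_21 = −[(-0.25)(0.65) − (-0.30)(-0.45)] = 0.2975
  C_22 = (0.85)(0.65) − (-0.30)(-0.10) = 0.5225
  C_23 = −[(0.85)(-0.45) − (-0.25)(-0.10)] = 0.4075
  C_31 = (-0.25)(-0.05) − (-0.30)(0.80) = 0.2525
  C_32 = −[(0.85)(-0.05) − (-0.30)(-0.40)] = 0.1625
  C_33 = (0.85)(0.80) − (-0.25)(-0.40) = 0.5800
det(I−A) = Σ_j (I−A)_1j·C_1j = (0.85)(0.4975) + (-0.25)(0.2650) + (-0.30)(0.2600) = 0.278625
adj(I−A) = Cᵀ =
  [ 0.4975   0.2975   0.2525]
  [ 0.2650   0.5225   0.1625]
  [ 0.2600   0.4075   0.5800]
(I − A)⁻¹ = adj(I−A) / det(I−A) ≈
  [   1.78555     1.06774     0.90624]
  [   0.95110     1.87528     0.58322]
  [   0.93315     1.46254     2.08165]
The output multiplier for sector j is the column-j sum of the Leontief inverse (I − A)⁻¹ = adj(I−A) / det(I−A).
Column C of adj(I−A): (0.2525, 0.1625, 0.5800); det(I−A) = 0.278625.
m_C = (0.2525 + 0.1625 + 0.5800) / 0.278625 = 0.995 / 0.278625 ≈ 3.5711.

m_C = 3.5711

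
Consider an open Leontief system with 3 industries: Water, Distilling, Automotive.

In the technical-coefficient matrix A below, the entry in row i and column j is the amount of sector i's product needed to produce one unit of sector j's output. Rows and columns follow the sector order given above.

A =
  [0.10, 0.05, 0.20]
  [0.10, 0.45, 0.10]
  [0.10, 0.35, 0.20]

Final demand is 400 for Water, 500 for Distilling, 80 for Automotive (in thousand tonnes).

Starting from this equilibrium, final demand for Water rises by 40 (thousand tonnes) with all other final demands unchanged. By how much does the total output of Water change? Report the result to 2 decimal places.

I − A =
  [   0.90    -0.05    -0.20]
  [  -0.10     0.55    -0.10]
  [  -0.10    -0.35     0.80]
Cofactors of I−A, C_ij = (−1)^(i+j)·(minor ij) (rows/columns in the sector order above):
  C_11 = (0.55)(0.80) − (-0.10)(-0.35) = 0.4050
  C_12 = −[(-0.10)(0.80) − (-0.10)(-0.10)] = 0.0900
  C_13 = (-0.10)(-0.35) − (0.55)(-0.10) = 0.0900
  C_21 = −[(-0.05)(0.80) − (-0.20)(-0.35)] = 0.1100
  C_22 = (0.90)(0.80) − (-0.20)(-0.10) = 0.7000
  C_23 = −[(0.90)(-0.35) − (-0.05)(-0.10)] = 0.3200
  C_31 = (-0.05)(-0.10) − (-0.20)(0.55) = 0.1150
  C_32 = −[(0.90)(-0.10) − (-0.20)(-0.10)] = 0.1100
  C_33 = (0.90)(0.55) − (-0.05)(-0.10) = 0.4900
det(I−A) = Σ_j (I−A)_1j·C_1j = (0.90)(0.4050) + (-0.05)(0.0900) + (-0.20)(0.0900) = 0.3420
adj(I−A) = Cᵀ =
  [ 0.4050   0.1100   0.1150]
  [ 0.0900   0.7000   0.1100]
  [ 0.0900   0.3200   0.4900]
(I − A)⁻¹ = adj(I−A) / det(I−A) ≈
  [   1.1842     0.3216     0.3363]
  [   0.2632     2.0468     0.3216]
  [   0.2632     0.9357     1.4327]
Δx = (I − A)⁻¹ Δd with Δd having +40 in the Water component and 0 elsewhere.
So Δx_W = L_WW · (+40), where L_WW = adj(I−A)_WW / det(I−A) = 0.4050 / 0.3420.
Δx_W = 0.4050 × (+40) / 0.3420 = 16.20 / 0.3420 ≈ 47.37.

Δx_W = 47.37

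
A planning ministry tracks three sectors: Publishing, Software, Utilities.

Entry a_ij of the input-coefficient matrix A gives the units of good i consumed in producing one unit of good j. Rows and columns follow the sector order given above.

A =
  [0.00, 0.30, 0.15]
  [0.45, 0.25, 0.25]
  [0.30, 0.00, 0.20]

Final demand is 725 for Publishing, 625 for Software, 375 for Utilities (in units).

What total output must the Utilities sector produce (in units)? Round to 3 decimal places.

x_3 = 1032.702

I − A =
  [   1.00    -0.30    -0.15]
  [  -0.45     0.75    -0.25]
  [  -0.30     0.00     0.80]
Cofactors of I−A, C_ij = (−1)^(i+j)·(minor ij) (rows/columns in the sector order above):
  C_11 = (0.75)(0.80) − (-0.25)(0.00) = 0.6000
  C_12 = −[(-0.45)(0.80) − (-0.25)(-0.30)] = 0.4350
  C_13 = (-0.45)(0.00) − (0.75)(-0.30) = 0.2250
  C_21 = −[(-0.30)(0.80) − (-0.15)(0.00)] = 0.2400
  C_22 = (1.00)(0.80) − (-0.15)(-0.30) = 0.7550
  C_23 = −[(1.00)(0.00) − (-0.30)(-0.30)] = 0.0900
  C_31 = (-0.30)(-0.25) − (-0.15)(0.75) = 0.1875
  C_32 = −[(1.00)(-0.25) − (-0.15)(-0.45)] = 0.3175
  C_33 = (1.00)(0.75) − (-0.30)(-0.45) = 0.6150
det(I−A) = Σ_j (I−A)_1j·C_1j = (1.00)(0.6000) + (-0.30)(0.4350) + (-0.15)(0.2250) = 0.43575
adj(I−A) = Cᵀ =
  [ 0.6000   0.2400   0.1875]
  [ 0.4350   0.7550   0.3175]
  [ 0.2250   0.0900   0.6150]
(I − A)⁻¹ = adj(I−A) / det(I−A) ≈
  [   1.3769     0.5508     0.4303]
  [   0.9983     1.7326     0.7286]
  [   0.5164     0.2065     1.4114]
x = (I − A)⁻¹ d = adj(I−A)·d / det(I−A), with det(I−A) = 0.43575:
  x_1 = (0.6000·725 + 0.2400·625 + 0.1875·375) / 0.43575 = 655.3125 / 0.43575 ≈ 1503.873
  x_2 = (0.4350·725 + 0.7550·625 + 0.3175·375) / 0.43575 = 906.3125 / 0.43575 ≈ 2079.891
  x_3 = (0.2250·725 + 0.0900·625 + 0.6150·375) / 0.43575 = 450.00 / 0.43575 ≈ 1032.702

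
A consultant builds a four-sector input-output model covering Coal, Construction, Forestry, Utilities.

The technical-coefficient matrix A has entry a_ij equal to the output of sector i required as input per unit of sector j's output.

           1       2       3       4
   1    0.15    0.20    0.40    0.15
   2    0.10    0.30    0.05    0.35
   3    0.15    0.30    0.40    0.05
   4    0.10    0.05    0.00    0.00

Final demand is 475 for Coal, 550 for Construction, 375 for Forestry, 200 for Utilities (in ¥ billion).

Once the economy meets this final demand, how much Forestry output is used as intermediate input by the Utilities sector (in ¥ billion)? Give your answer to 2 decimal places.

I − A =
  [   0.85    -0.20    -0.40    -0.15]
  [  -0.10     0.70    -0.05    -0.35]
  [  -0.15    -0.30     0.60    -0.05]
  [  -0.10    -0.05     0.00     1.00]
Compute the cofactors C_ij = (−1)^(i+j)·(3×3 minor ij) of I−A; the adjugate is their transpose:
adj(I−A) = Cᵀ =
  [ 0.394375   0.245500   0.283375   0.159250]
  [ 0.088750   0.439000   0.095750   0.171750]
  [ 0.146625   0.284750   0.541875   0.148750]
  [ 0.043875   0.046500   0.033125   0.276750]
det(I−A) = Σ_j (I−A)_1j·C_1j = (0.85)(0.394375) + (-0.20)(0.088750) + (-0.40)(0.146625) + (-0.15)(0.043875) = 0.2522375
(I − A)⁻¹ = adj(I−A) / det(I−A) ≈
  [   1.5635     0.9733     1.1234     0.6313]
  [   0.3519     1.7404     0.3796     0.6809]
  [   0.5813     1.1289     2.1483     0.5897]
  [   0.1739     0.1844     0.1313     1.0972]
First solve x = (I − A)⁻¹ d = adj(I−A)·d / det(I−A); in particular x_4 = (0.043875·475 + 0.046500·550 + 0.033125·375 + 0.276750·200) / 0.2522375 = 114.1875 / 0.2522375 ≈ 452.6983.
Intermediate flow from 3 to 4: z_34 = a_34 · x_4 = 0.05 × 114.1875 / 0.2522375 = 5.709375 / 0.2522375 ≈ 22.63.

z_34 = 22.63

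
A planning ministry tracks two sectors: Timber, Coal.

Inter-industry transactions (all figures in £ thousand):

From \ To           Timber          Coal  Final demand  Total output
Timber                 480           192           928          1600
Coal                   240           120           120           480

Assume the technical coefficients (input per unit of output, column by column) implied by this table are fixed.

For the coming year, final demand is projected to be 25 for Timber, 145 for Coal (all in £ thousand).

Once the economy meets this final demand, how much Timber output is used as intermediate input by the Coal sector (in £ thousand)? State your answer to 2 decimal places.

z_TC = 90.54

Technical coefficients a_ij = z_ij / X_j:
  a_TT = 480/1600 = 0.30, a_CT = 240/1600 = 0.15
  a_TC = 192/480 = 0.40, a_CC = 120/480 = 0.25
I − A =
  [   0.70    -0.40]
  [  -0.15     0.75]
det(I−A) = (0.70)(0.75) − (-0.40)(-0.15) = 0.4650
adj(I−A) = [[0.75, 0.40], [0.15, 0.70]]
(I − A)⁻¹ = adj(I−A) / det(I−A) ≈
  [   1.6129     0.8602]
  [   0.3226     1.5054]
First solve x = (I − A)⁻¹ d = adj(I−A)·d / det(I−A); in particular x_C = (0.15·25 + 0.70·145) / 0.4650 = 105.25 / 0.4650 ≈ 226.3441.
Intermediate flow from T to C: z_TC = a_TC · x_C = 0.40 × 105.25 / 0.4650 = 42.10 / 0.4650 ≈ 90.54.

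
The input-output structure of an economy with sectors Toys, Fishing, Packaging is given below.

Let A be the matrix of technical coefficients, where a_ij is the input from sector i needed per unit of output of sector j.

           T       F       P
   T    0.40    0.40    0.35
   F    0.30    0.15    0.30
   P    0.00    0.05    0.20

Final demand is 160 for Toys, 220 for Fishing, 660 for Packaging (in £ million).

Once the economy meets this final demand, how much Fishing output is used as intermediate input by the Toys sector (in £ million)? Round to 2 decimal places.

z_FT = 459.65

I − A =
  [   0.60    -0.40    -0.35]
  [  -0.30     0.85    -0.30]
  [   0.00    -0.05     0.80]
Cofactors of I−A, C_ij = (−1)^(i+j)·(minor ij) (rows/columns in the sector order above):
  C_11 = (0.85)(0.80) − (-0.30)(-0.05) = 0.6650
  C_12 = −[(-0.30)(0.80) − (-0.30)(0.00)] = 0.2400
  C_13 = (-0.30)(-0.05) − (0.85)(0.00) = 0.0150
  C_21 = −[(-0.40)(0.80) − (-0.35)(-0.05)] = 0.3375
  C_22 = (0.60)(0.80) − (-0.35)(0.00) = 0.4800
  C_23 = −[(0.60)(-0.05) − (-0.40)(0.00)] = 0.0300
  C_31 = (-0.40)(-0.30) − (-0.35)(0.85) = 0.4175
  C_32 = −[(0.60)(-0.30) − (-0.35)(-0.30)] = 0.2850
  C_33 = (0.60)(0.85) − (-0.40)(-0.30) = 0.3900
det(I−A) = Σ_j (I−A)_1j·C_1j = (0.60)(0.6650) + (-0.40)(0.2400) + (-0.35)(0.0150) = 0.29775
adj(I−A) = Cᵀ =
  [ 0.6650   0.3375   0.4175]
  [ 0.2400   0.4800   0.2850]
  [ 0.0150   0.0300   0.3900]
(I − A)⁻¹ = adj(I−A) / det(I−A) ≈
  [   2.2334     1.1335     1.4022]
  [   0.8060     1.6121     0.9572]
  [   0.0504     0.1008     1.3098]
First solve x = (I − A)⁻¹ d = adj(I−A)·d / det(I−A); in particular x_T = (0.6650·160 + 0.3375·220 + 0.4175·660) / 0.29775 = 456.20 / 0.29775 ≈ 1532.1579.
Intermediate flow from F to T: z_FT = a_FT · x_T = 0.30 × 456.20 / 0.29775 = 136.86 / 0.29775 ≈ 459.65.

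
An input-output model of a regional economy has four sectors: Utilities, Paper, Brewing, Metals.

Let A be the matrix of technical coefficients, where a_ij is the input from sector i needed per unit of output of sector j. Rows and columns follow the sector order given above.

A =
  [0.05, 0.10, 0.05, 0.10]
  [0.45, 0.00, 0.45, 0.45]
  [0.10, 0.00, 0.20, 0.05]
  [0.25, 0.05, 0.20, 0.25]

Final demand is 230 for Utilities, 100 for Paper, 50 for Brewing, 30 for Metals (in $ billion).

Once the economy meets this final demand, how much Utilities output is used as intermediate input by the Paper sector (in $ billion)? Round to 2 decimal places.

z_UP = 37.94

I − A =
  [   0.95    -0.10    -0.05    -0.10]
  [  -0.45     1.00    -0.45    -0.45]
  [  -0.10     0.00     0.80    -0.05]
  [  -0.25    -0.05    -0.20     0.75]
Compute the cofactors C_ij = (−1)^(i+j)·(3×3 minor ij) of I−A; the adjugate is their transpose:
adj(I−A) = Cᵀ =
  [ 0.570875   0.063125   0.101375   0.120750]
  [ 0.403875   0.534125   0.426375   0.402750]
  [ 0.086375   0.011625   0.618875   0.059750]
  [ 0.240250   0.059750   0.227250   0.714500]
det(I−A) = Σ_j (I−A)_1j·C_1j = (0.95)(0.570875) + (-0.10)(0.403875) + (-0.05)(0.086375) + (-0.10)(0.240250) = 0.4736
(I − A)⁻¹ = adj(I−A) / det(I−A) ≈
  [   1.2054     0.1333     0.2141     0.2550]
  [   0.8528     1.1278     0.9003     0.8504]
  [   0.1824     0.0245     1.3067     0.1262]
  [   0.5073     0.1262     0.4798     1.5087]
First solve x = (I − A)⁻¹ d = adj(I−A)·d / det(I−A); in particular x_P = (0.403875·230 + 0.534125·100 + 0.426375·50 + 0.402750·30) / 0.4736 = 179.705 / 0.4736 ≈ 379.4447.
Intermediate flow from U to P: z_UP = a_UP · x_P = 0.10 × 179.705 / 0.4736 = 17.9705 / 0.4736 ≈ 37.94.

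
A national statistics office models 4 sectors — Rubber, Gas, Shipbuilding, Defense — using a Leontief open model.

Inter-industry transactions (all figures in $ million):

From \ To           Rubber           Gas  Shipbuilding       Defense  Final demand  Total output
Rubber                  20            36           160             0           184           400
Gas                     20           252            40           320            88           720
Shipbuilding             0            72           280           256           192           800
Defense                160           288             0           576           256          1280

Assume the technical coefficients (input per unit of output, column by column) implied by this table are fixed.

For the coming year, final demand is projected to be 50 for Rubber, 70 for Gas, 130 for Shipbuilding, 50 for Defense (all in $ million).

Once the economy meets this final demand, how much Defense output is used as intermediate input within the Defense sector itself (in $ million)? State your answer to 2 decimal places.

z_44 = 191.84

Technical coefficients a_ij = z_ij / X_j:
  a_11 = 20/400 = 0.05, a_21 = 20/400 = 0.05, a_31 = 0/400 = 0.00, a_41 = 160/400 = 0.40
  a_12 = 36/720 = 0.05, a_22 = 252/720 = 0.35, a_32 = 72/720 = 0.10, a_42 = 288/720 = 0.40
  a_13 = 160/800 = 0.20, a_23 = 40/800 = 0.05, a_33 = 280/800 = 0.35, a_43 = 0/800 = 0.00
  a_14 = 0/1280 = 0.00, a_24 = 320/1280 = 0.25, a_34 = 256/1280 = 0.20, a_44 = 576/1280 = 0.45
I − A =
  [   0.95    -0.05    -0.20     0.00]
  [  -0.05     0.65    -0.05    -0.25]
  [   0.00    -0.10     0.65    -0.20]
  [  -0.40    -0.40     0.00     0.55]
Compute the cofactors C_ij = (−1)^(i+j)·(3×3 minor ij) of I−A; the adjugate is their transpose:
adj(I−A) = Cᵀ =
  [ 0.160625   0.044875   0.052875   0.039625]
  [ 0.086875   0.323625   0.051625   0.165875]
  [ 0.068750   0.132250   0.238250   0.146750]
  [ 0.180000   0.268000   0.076000   0.394000]
det(I−A) = Σ_j (I−A)_1j·C_1j = (0.95)(0.160625) + (-0.05)(0.086875) + (-0.20)(0.068750) + (0.00)(0.180000) = 0.1345
(I − A)⁻¹ = adj(I−A) / det(I−A) ≈
  [   1.1942     0.3336     0.3931     0.2946]
  [   0.6459     2.4061     0.3838     1.2333]
  [   0.5112     0.9833     1.7714     1.0911]
  [   1.3383     1.9926     0.5651     2.9294]
First solve x = (I − A)⁻¹ d = adj(I−A)·d / det(I−A); in particular x_4 = (0.180000·50 + 0.268000·70 + 0.076000·130 + 0.394000·50) / 0.1345 = 57.34 / 0.1345 ≈ 426.3197.
Intermediate flow from 4 to 4: z_44 = a_44 · x_4 = 0.45 × 57.34 / 0.1345 = 25.803 / 0.1345 ≈ 191.84.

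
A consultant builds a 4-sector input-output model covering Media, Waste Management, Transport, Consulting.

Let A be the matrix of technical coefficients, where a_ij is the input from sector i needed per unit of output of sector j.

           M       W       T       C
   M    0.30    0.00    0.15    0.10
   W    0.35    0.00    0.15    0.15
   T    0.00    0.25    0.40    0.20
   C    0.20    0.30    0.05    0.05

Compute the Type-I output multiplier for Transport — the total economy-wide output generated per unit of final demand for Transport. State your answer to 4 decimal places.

I − A =
  [   0.70     0.00    -0.15    -0.10]
  [  -0.35     1.00    -0.15    -0.15]
  [   0.00    -0.25     0.60    -0.20]
  [  -0.20    -0.30    -0.05     0.95]
Compute the cofactors C_ij = (−1)^(i+j)·(3×3 minor ij) of I−A; the adjugate is their transpose:
adj(I−A) = Cᵀ =
  [ 0.486500   0.063875   0.145250   0.091875]
  [ 0.220000   0.374000   0.158125   0.115500]
  [ 0.151625   0.203250   0.603000   0.175000]
  [ 0.179875   0.142250   0.112250   0.380625]
det(I−A) = Σ_j (I−A)_1j·C_1j = (0.70)(0.486500) + (0.00)(0.220000) + (-0.15)(0.151625) + (-0.10)(0.179875) = 0.29981875
(I − A)⁻¹ = adj(I−A) / det(I−A) ≈
  [   1.62265     0.21305     0.48446     0.30644]
  [   0.73378     1.24742     0.52740     0.38523]
  [   0.50572     0.67791     2.01122     0.58369]
  [   0.59995     0.47445     0.37439     1.26952]
The output multiplier for sector j is the column-j sum of the Leontief inverse (I − A)⁻¹ = adj(I−A) / det(I−A).
Column T of adj(I−A): (0.145250, 0.158125, 0.603000, 0.112250); det(I−A) = 0.29981875.
m_T = (0.145250 + 0.158125 + 0.603000 + 0.112250) / 0.29981875 = 1.018625 / 0.29981875 ≈ 3.3975.

m_T = 3.3975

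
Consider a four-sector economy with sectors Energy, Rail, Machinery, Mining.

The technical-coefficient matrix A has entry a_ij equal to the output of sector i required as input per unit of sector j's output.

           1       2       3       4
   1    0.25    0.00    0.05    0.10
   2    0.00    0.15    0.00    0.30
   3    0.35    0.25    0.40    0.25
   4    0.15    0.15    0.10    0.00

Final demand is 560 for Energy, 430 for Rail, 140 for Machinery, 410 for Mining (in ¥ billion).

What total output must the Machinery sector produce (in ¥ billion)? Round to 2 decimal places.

x_3 = 1461.47

I − A =
  [   0.75     0.00    -0.05    -0.10]
  [   0.00     0.85     0.00    -0.30]
  [  -0.35    -0.25     0.60    -0.25]
  [  -0.15    -0.15    -0.10     1.00]
Compute the cofactors C_ij = (−1)^(i+j)·(3×3 minor ij) of I−A; the adjugate is their transpose:
adj(I−A) = Cᵀ =
  [ 0.454250   0.025875   0.048750   0.065375]
  [ 0.037500   0.399375   0.024750   0.129750]
  [ 0.324875   0.217125   0.591000   0.245375]
  [ 0.106250   0.085500   0.070125   0.367625]
det(I−A) = Σ_j (I−A)_1j·C_1j = (0.75)(0.454250) + (0.00)(0.037500) + (-0.05)(0.324875) + (-0.10)(0.106250) = 0.31381875
(I − A)⁻¹ = adj(I−A) / det(I−A) ≈
  [   1.4475     0.0825     0.1553     0.2083]
  [   0.1195     1.2726     0.0789     0.4135]
  [   1.0352     0.6919     1.8833     0.7819]
  [   0.3386     0.2725     0.2235     1.1715]
x = (I − A)⁻¹ d = adj(I−A)·d / det(I−A), with det(I−A) = 0.31381875:
  x_1 = (0.454250·560 + 0.025875·430 + 0.048750·140 + 0.065375·410) / 0.31381875 = 299.135 / 0.31381875 ≈ 953.21
  x_2 = (0.037500·560 + 0.399375·430 + 0.024750·140 + 0.129750·410) / 0.31381875 = 249.39375 / 0.31381875 ≈ 794.71
  x_3 = (0.324875·560 + 0.217125·430 + 0.591000·140 + 0.245375·410) / 0.31381875 = 458.6375 / 0.31381875 ≈ 1461.47
  x_4 = (0.106250·560 + 0.085500·430 + 0.070125·140 + 0.367625·410) / 0.31381875 = 256.80875 / 0.31381875 ≈ 818.33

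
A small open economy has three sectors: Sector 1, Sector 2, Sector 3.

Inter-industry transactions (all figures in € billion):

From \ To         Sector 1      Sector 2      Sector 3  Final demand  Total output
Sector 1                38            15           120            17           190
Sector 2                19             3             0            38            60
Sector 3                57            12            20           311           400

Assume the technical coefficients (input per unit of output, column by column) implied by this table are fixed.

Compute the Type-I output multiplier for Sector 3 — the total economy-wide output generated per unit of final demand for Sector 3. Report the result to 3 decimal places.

Technical coefficients a_ij = z_ij / X_j:
  a_11 = 38/190 = 0.20, a_21 = 19/190 = 0.10, a_31 = 57/190 = 0.30
  a_12 = 15/60 = 0.25, a_22 = 3/60 = 0.05, a_32 = 12/60 = 0.20
  a_13 = 120/400 = 0.30, a_23 = 0/400 = 0.00, a_33 = 20/400 = 0.05
I − A =
  [   0.80    -0.25    -0.30]
  [  -0.10     0.95     0.00]
  [  -0.30    -0.20     0.95]
Cofactors of I−A, C_ij = (−1)^(i+j)·(minor ij) (rows/columns in the sector order above):
  C_11 = (0.95)(0.95) − (0.00)(-0.20) = 0.9025
  C_12 = −[(-0.10)(0.95) − (0.00)(-0.30)] = 0.0950
  C_13 = (-0.10)(-0.20) − (0.95)(-0.30) = 0.3050
  C_21 = −[(-0.25)(0.95) − (-0.30)(-0.20)] = 0.2975
  C_22 = (0.80)(0.95) − (-0.30)(-0.30) = 0.6700
  C_23 = −[(0.80)(-0.20) − (-0.25)(-0.30)] = 0.2350
  C_31 = (-0.25)(0.00) − (-0.30)(0.95) = 0.2850
  C_32 = −[(0.80)(0.00) − (-0.30)(-0.10)] = 0.0300
  C_33 = (0.80)(0.95) − (-0.25)(-0.10) = 0.7350
det(I−A) = Σ_j (I−A)_1j·C_1j = (0.80)(0.9025) + (-0.25)(0.0950) + (-0.30)(0.3050) = 0.60675
adj(I−A) = Cᵀ =
  [ 0.9025   0.2975   0.2850]
  [ 0.0950   0.6700   0.0300]
  [ 0.3050   0.2350   0.7350]
(I − A)⁻¹ = adj(I−A) / det(I−A) ≈
  [   1.4874     0.4903     0.4697]
  [   0.1566     1.1042     0.0494]
  [   0.5027     0.3873     1.2114]
The output multiplier for sector j is the column-j sum of the Leontief inverse (I − A)⁻¹ = adj(I−A) / det(I−A).
Column 3 of adj(I−A): (0.2850, 0.0300, 0.7350); det(I−A) = 0.60675.
m_3 = (0.2850 + 0.0300 + 0.7350) / 0.60675 = 1.05 / 0.60675 ≈ 1.731.

m_3 = 1.731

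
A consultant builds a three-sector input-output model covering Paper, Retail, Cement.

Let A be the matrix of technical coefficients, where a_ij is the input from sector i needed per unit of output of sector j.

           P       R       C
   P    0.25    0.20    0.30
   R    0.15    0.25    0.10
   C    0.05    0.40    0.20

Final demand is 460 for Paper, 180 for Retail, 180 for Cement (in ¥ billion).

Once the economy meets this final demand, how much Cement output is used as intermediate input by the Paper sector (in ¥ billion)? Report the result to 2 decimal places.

I − A =
  [   0.75    -0.20    -0.30]
  [  -0.15     0.75    -0.10]
  [  -0.05    -0.40     0.80]
Cofactors of I−A, C_ij = (−1)^(i+j)·(minor ij) (rows/columns in the sector order above):
  C_11 = (0.75)(0.80) − (-0.10)(-0.40) = 0.5600
  C_12 = −[(-0.15)(0.80) − (-0.10)(-0.05)] = 0.1250
  C_13 = (-0.15)(-0.40) − (0.75)(-0.05) = 0.0975
  C_21 = −[(-0.20)(0.80) − (-0.30)(-0.40)] = 0.2800
  C_22 = (0.75)(0.80) − (-0.30)(-0.05) = 0.5850
  C_23 = −[(0.75)(-0.40) − (-0.20)(-0.05)] = 0.3100
  C_31 = (-0.20)(-0.10) − (-0.30)(0.75) = 0.2450
  C_32 = −[(0.75)(-0.10) − (-0.30)(-0.15)] = 0.1200
  C_33 = (0.75)(0.75) − (-0.20)(-0.15) = 0.5325
det(I−A) = Σ_j (I−A)_1j·C_1j = (0.75)(0.5600) + (-0.20)(0.1250) + (-0.30)(0.0975) = 0.36575
adj(I−A) = Cᵀ =
  [ 0.5600   0.2800   0.2450]
  [ 0.1250   0.5850   0.1200]
  [ 0.0975   0.3100   0.5325]
(I − A)⁻¹ = adj(I−A) / det(I−A) ≈
  [   1.5311     0.7656     0.6699]
  [   0.3418     1.5995     0.3281]
  [   0.2666     0.8476     1.4559]
First solve x = (I − A)⁻¹ d = adj(I−A)·d / det(I−A); in particular x_P = (0.5600·460 + 0.2800·180 + 0.2450·180) / 0.36575 = 352.10 / 0.36575 ≈ 962.6794.
Intermediate flow from C to P: z_CP = a_CP · x_P = 0.05 × 352.10 / 0.36575 = 17.605 / 0.36575 ≈ 48.13.

z_CP = 48.13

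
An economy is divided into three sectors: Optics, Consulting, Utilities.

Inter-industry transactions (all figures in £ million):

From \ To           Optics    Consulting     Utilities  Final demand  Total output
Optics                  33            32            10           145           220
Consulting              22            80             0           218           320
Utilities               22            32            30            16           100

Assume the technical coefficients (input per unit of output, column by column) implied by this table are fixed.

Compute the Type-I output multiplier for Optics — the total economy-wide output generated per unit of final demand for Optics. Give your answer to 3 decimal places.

Technical coefficients a_ij = z_ij / X_j:
  a_11 = 33/220 = 0.15, a_21 = 22/220 = 0.10, a_31 = 22/220 = 0.10
  a_12 = 32/320 = 0.10, a_22 = 80/320 = 0.25, a_32 = 32/320 = 0.10
  a_13 = 10/100 = 0.10, a_23 = 0/100 = 0.00, a_33 = 30/100 = 0.30
I − A =
  [   0.85    -0.10    -0.10]
  [  -0.10     0.75     0.00]
  [  -0.10    -0.10     0.70]
Cofactors of I−A, C_ij = (−1)^(i+j)·(minor ij) (rows/columns in the sector order above):
  C_11 = (0.75)(0.70) − (0.00)(-0.10) = 0.5250
  C_12 = −[(-0.10)(0.70) − (0.00)(-0.10)] = 0.0700
  C_13 = (-0.10)(-0.10) − (0.75)(-0.10) = 0.0850
  C_21 = −[(-0.10)(0.70) − (-0.10)(-0.10)] = 0.0800
  C_22 = (0.85)(0.70) − (-0.10)(-0.10) = 0.5850
  C_23 = −[(0.85)(-0.10) − (-0.10)(-0.10)] = 0.0950
  C_31 = (-0.10)(0.00) − (-0.10)(0.75) = 0.0750
  C_32 = −[(0.85)(0.00) − (-0.10)(-0.10)] = 0.0100
  C_33 = (0.85)(0.75) − (-0.10)(-0.10) = 0.6275
det(I−A) = Σ_j (I−A)_1j·C_1j = (0.85)(0.5250) + (-0.10)(0.0700) + (-0.10)(0.0850) = 0.43075
adj(I−A) = Cᵀ =
  [ 0.5250   0.0800   0.0750]
  [ 0.0700   0.5850   0.0100]
  [ 0.0850   0.0950   0.6275]
(I − A)⁻¹ = adj(I−A) / det(I−A) ≈
  [   1.2188     0.1857     0.1741]
  [   0.1625     1.3581     0.0232]
  [   0.1973     0.2205     1.4568]
The output multiplier for sector j is the column-j sum of the Leontief inverse (I − A)⁻¹ = adj(I−A) / det(I−A).
Column 1 of adj(I−A): (0.5250, 0.0700, 0.0850); det(I−A) = 0.43075.
m_1 = (0.5250 + 0.0700 + 0.0850) / 0.43075 = 0.68 / 0.43075 ≈ 1.579.

m_1 = 1.579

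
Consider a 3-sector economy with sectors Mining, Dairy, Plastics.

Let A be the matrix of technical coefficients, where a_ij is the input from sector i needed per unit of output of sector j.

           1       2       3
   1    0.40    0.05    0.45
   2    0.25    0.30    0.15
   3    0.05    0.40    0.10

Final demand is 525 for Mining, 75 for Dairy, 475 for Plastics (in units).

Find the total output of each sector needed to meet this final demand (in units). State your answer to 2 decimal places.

x_1 = 1740.61, x_2 = 953.41, x_3 = 1048.22

I − A =
  [   0.60    -0.05    -0.45]
  [  -0.25     0.70    -0.15]
  [  -0.05    -0.40     0.90]
Cofactors of I−A, C_ij = (−1)^(i+j)·(minor ij) (rows/columns in the sector order above):
  C_11 = (0.70)(0.90) − (-0.15)(-0.40) = 0.5700
  C_12 = −[(-0.25)(0.90) − (-0.15)(-0.05)] = 0.2325
  C_13 = (-0.25)(-0.40) − (0.70)(-0.05) = 0.1350
  C_21 = −[(-0.05)(0.90) − (-0.45)(-0.40)] = 0.2250
  C_22 = (0.60)(0.90) − (-0.45)(-0.05) = 0.5175
  C_23 = −[(0.60)(-0.40) − (-0.05)(-0.05)] = 0.2425
  C_31 = (-0.05)(-0.15) − (-0.45)(0.70) = 0.3225
  C_32 = −[(0.60)(-0.15) − (-0.45)(-0.25)] = 0.2025
  C_33 = (0.60)(0.70) − (-0.05)(-0.25) = 0.4075
det(I−A) = Σ_j (I−A)_1j·C_1j = (0.60)(0.5700) + (-0.05)(0.2325) + (-0.45)(0.1350) = 0.269625
adj(I−A) = Cᵀ =
  [ 0.5700   0.2250   0.3225]
  [ 0.2325   0.5175   0.2025]
  [ 0.1350   0.2425   0.4075]
(I − A)⁻¹ = adj(I−A) / det(I−A) ≈
  [   2.1140     0.8345     1.1961]
  [   0.8623     1.9193     0.7510]
  [   0.5007     0.8994     1.5114]
x = (I − A)⁻¹ d = adj(I−A)·d / det(I−A), with det(I−A) = 0.269625:
  x_1 = (0.5700·525 + 0.2250·75 + 0.3225·475) / 0.269625 = 469.3125 / 0.269625 ≈ 1740.61
  x_2 = (0.2325·525 + 0.5175·75 + 0.2025·475) / 0.269625 = 257.0625 / 0.269625 ≈ 953.41
  x_3 = (0.1350·525 + 0.2425·75 + 0.4075·475) / 0.269625 = 282.625 / 0.269625 ≈ 1048.22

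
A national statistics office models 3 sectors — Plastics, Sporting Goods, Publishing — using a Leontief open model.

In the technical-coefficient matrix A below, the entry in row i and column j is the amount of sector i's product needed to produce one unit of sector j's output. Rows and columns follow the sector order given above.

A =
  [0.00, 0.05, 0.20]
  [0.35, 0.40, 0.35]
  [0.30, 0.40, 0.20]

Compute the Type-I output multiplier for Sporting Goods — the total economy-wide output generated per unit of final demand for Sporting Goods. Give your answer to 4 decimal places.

I − A =
  [   1.00    -0.05    -0.20]
  [  -0.35     0.60    -0.35]
  [  -0.30    -0.40     0.80]
Cofactors of I−A, C_ij = (−1)^(i+j)·(minor ij) (rows/columns in the sector order above):
  C_11 = (0.60)(0.80) − (-0.35)(-0.40) = 0.3400
  C_12 = −[(-0.35)(0.80) − (-0.35)(-0.30)] = 0.3850
  C_13 = (-0.35)(-0.40) − (0.60)(-0.30) = 0.3200
  C_21 = −[(-0.05)(0.80) − (-0.20)(-0.40)] = 0.1200
  C_22 = (1.00)(0.80) − (-0.20)(-0.30) = 0.7400
  C_23 = −[(1.00)(-0.40) − (-0.05)(-0.30)] = 0.4150
  C_31 = (-0.05)(-0.35) − (-0.20)(0.60) = 0.1375
  C_32 = −[(1.00)(-0.35) − (-0.20)(-0.35)] = 0.4200
  C_33 = (1.00)(0.60) − (-0.05)(-0.35) = 0.5825
det(I−A) = Σ_j (I−A)_1j·C_1j = (1.00)(0.3400) + (-0.05)(0.3850) + (-0.20)(0.3200) = 0.25675
adj(I−A) = Cᵀ =
  [ 0.3400   0.1200   0.1375]
  [ 0.3850   0.7400   0.4200]
  [ 0.3200   0.4150   0.5825]
(I − A)⁻¹ = adj(I−A) / det(I−A) ≈
  [   1.32425     0.46738     0.53554]
  [   1.49951     2.88218     1.63583]
  [   1.24635     1.61636     2.26874]
The output multiplier for sector j is the column-j sum of the Leontief inverse (I − A)⁻¹ = adj(I−A) / det(I−A).
Column 2 of adj(I−A): (0.1200, 0.7400, 0.4150); det(I−A) = 0.25675.
m_2 = (0.1200 + 0.7400 + 0.4150) / 0.25675 = 1.275 / 0.25675 ≈ 4.9659.

m_2 = 4.9659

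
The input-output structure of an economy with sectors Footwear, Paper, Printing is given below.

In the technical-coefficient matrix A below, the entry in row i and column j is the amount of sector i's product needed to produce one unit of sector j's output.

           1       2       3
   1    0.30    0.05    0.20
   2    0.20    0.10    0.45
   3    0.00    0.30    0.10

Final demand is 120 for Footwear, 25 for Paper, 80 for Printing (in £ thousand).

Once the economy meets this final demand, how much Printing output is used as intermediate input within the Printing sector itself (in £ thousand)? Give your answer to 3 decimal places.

I − A =
  [   0.70    -0.05    -0.20]
  [  -0.20     0.90    -0.45]
  [   0.00    -0.30     0.90]
Cofactors of I−A, C_ij = (−1)^(i+j)·(minor ij) (rows/columns in the sector order above):
  C_11 = (0.90)(0.90) − (-0.45)(-0.30) = 0.6750
  C_12 = −[(-0.20)(0.90) − (-0.45)(0.00)] = 0.1800
  C_13 = (-0.20)(-0.30) − (0.90)(0.00) = 0.0600
  C_21 = −[(-0.05)(0.90) − (-0.20)(-0.30)] = 0.1050
  C_22 = (0.70)(0.90) − (-0.20)(0.00) = 0.6300
  C_23 = −[(0.70)(-0.30) − (-0.05)(0.00)] = 0.2100
  C_31 = (-0.05)(-0.45) − (-0.20)(0.90) = 0.2025
  C_32 = −[(0.70)(-0.45) − (-0.20)(-0.20)] = 0.3550
  C_33 = (0.70)(0.90) − (-0.05)(-0.20) = 0.6200
det(I−A) = Σ_j (I−A)_1j·C_1j = (0.70)(0.6750) + (-0.05)(0.1800) + (-0.20)(0.0600) = 0.4515
adj(I−A) = Cᵀ =
  [ 0.6750   0.1050   0.2025]
  [ 0.1800   0.6300   0.3550]
  [ 0.0600   0.2100   0.6200]
(I − A)⁻¹ = adj(I−A) / det(I−A) ≈
  [   1.4950     0.2326     0.4485]
  [   0.3987     1.3953     0.7863]
  [   0.1329     0.4651     1.3732]
First solve x = (I − A)⁻¹ d = adj(I−A)·d / det(I−A); in particular x_3 = (0.0600·120 + 0.2100·25 + 0.6200·80) / 0.4515 = 62.05 / 0.4515 ≈ 137.43079.
Intermediate flow from 3 to 3: z_33 = a_33 · x_3 = 0.10 × 62.05 / 0.4515 = 6.205 / 0.4515 ≈ 13.743.

z_33 = 13.743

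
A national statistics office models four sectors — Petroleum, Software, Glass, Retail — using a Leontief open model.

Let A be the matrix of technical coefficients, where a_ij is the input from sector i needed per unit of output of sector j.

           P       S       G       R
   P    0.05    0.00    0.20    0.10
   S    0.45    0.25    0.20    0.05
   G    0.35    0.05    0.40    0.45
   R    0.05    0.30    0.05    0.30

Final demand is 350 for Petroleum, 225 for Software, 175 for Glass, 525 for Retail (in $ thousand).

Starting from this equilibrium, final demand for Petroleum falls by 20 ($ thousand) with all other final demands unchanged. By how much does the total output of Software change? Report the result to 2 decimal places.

I − A =
  [   0.95     0.00    -0.20    -0.10]
  [  -0.45     0.75    -0.20    -0.05]
  [  -0.35    -0.05     0.60    -0.45]
  [  -0.05    -0.30    -0.05     0.70]
Compute the cofactors C_ij = (−1)^(i+j)·(3×3 minor ij) of I−A; the adjugate is their transpose:
adj(I−A) = Cᵀ =
  [ 0.255000   0.052250   0.111750   0.112000]
  [ 0.234750   0.319375   0.200125   0.185000]
  [ 0.272000   0.171750   0.467250   0.351500]
  [ 0.138250   0.152875   0.127125   0.361000]
det(I−A) = Σ_j (I−A)_1j·C_1j = (0.95)(0.255000) + (0.00)(0.234750) + (-0.20)(0.272000) + (-0.10)(0.138250) = 0.174025
(I − A)⁻¹ = adj(I−A) / det(I−A) ≈
  [   1.4653     0.3002     0.6421     0.6436]
  [   1.3489     1.8352     1.1500     1.0631]
  [   1.5630     0.9869     2.6850     2.0198]
  [   0.7944     0.8785     0.7305     2.0744]
Δx = (I − A)⁻¹ Δd with Δd having -20 in the Petroleum component and 0 elsewhere.
So Δx_S = L_SP · (-20), where L_SP = adj(I−A)_SP / det(I−A) = 0.234750 / 0.174025.
Δx_S = 0.234750 × (-20) / 0.174025 = -4.695 / 0.174025 ≈ -26.98.

Δx_S = -26.98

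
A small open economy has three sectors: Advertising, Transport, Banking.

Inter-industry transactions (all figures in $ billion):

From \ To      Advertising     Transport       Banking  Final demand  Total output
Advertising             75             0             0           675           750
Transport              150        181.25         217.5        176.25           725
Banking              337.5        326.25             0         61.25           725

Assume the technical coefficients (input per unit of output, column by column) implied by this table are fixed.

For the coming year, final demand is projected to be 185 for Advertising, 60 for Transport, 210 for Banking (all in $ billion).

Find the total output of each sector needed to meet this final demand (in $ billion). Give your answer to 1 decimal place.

Technical coefficients a_ij = z_ij / X_j:
  a_AA = 75/750 = 0.10, a_TA = 150/750 = 0.20, a_BA = 337.5/750 = 0.45
  a_AT = 0/725 = 0.00, a_TT = 181.25/725 = 0.25, a_BT = 326.25/725 = 0.45
  a_AB = 0/725 = 0.00, a_TB = 217.5/725 = 0.30, a_BB = 0/725 = 0.00
I − A =
  [   0.90     0.00     0.00]
  [  -0.20     0.75    -0.30]
  [  -0.45    -0.45     1.00]
Cofactors of I−A, C_ij = (−1)^(i+j)·(minor ij) (rows/columns in the sector order above):
  C_11 = (0.75)(1.00) − (-0.30)(-0.45) = 0.6150
  C_12 = −[(-0.20)(1.00) − (-0.30)(-0.45)] = 0.3350
  C_13 = (-0.20)(-0.45) − (0.75)(-0.45) = 0.4275
  C_21 = −[(0.00)(1.00) − (0.00)(-0.45)] = 0.0000
  C_22 = (0.90)(1.00) − (0.00)(-0.45) = 0.9000
  C_23 = −[(0.90)(-0.45) − (0.00)(-0.45)] = 0.4050
  C_31 = (0.00)(-0.30) − (0.00)(0.75) = 0.0000
  C_32 = −[(0.90)(-0.30) − (0.00)(-0.20)] = 0.2700
  C_33 = (0.90)(0.75) − (0.00)(-0.20) = 0.6750
det(I−A) = Σ_j (I−A)_1j·C_1j = (0.90)(0.6150) + (0.00)(0.3350) + (0.00)(0.4275) = 0.5535
adj(I−A) = Cᵀ =
  [ 0.6150   0.0000   0.0000]
  [ 0.3350   0.9000   0.2700]
  [ 0.4275   0.4050   0.6750]
(I − A)⁻¹ = adj(I−A) / det(I−A) ≈
  [   1.1111     0.0000     0.0000]
  [   0.6052     1.6260     0.4878]
  [   0.7724     0.7317     1.2195]
x = (I − A)⁻¹ d = adj(I−A)·d / det(I−A), with det(I−A) = 0.5535:
  x_A = (0.6150·185 + 0.0000·60 + 0.0000·210) / 0.5535 = 113.775 / 0.5535 ≈ 205.6
  x_T = (0.3350·185 + 0.9000·60 + 0.2700·210) / 0.5535 = 172.675 / 0.5535 ≈ 312.0
  x_B = (0.4275·185 + 0.4050·60 + 0.6750·210) / 0.5535 = 245.1375 / 0.5535 ≈ 442.9

x_A = 205.6, x_T = 312.0, x_B = 442.9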